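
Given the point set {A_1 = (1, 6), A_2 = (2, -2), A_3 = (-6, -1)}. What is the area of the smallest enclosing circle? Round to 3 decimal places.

81.934

Side lengths²: A_1A_2² = 65, A_1A_3² = 98, A_2A_3² = 65.
Since A_1A_3² = 98 < 65 + 65 = 130, the triangle is acute, so the smallest enclosing circle is the circumcircle.
Circumcentre = (-29/18, 29/18), r² = 4225/162.
Area = π·r² = π·4225/162 ≈ 81.934.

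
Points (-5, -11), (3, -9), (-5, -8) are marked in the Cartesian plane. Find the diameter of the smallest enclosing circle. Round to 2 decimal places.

Call the three points A, B, C in the order given.
Side lengths²: AB² = 68, AC² = 9, BC² = 65.
Since AB² = 68 < 65 + 9 = 74, the triangle is acute, so the smallest enclosing circle is the circumcircle.
Circumcentre = (-1.125, -9.5), r² = 17.265625.
Diameter = 2r = 2√(17.265625) ≈ 8.31.

8.31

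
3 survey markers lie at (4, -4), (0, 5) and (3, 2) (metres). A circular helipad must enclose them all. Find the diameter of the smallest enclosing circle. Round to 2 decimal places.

Call the three points A, B, C in the order given.
Side lengths²: AB² = 97, AC² = 37, BC² = 18.
Since AB² = 97 ≥ 37 + 18 = 55, the angle opposite AB is not acute, so the smallest enclosing circle has AB as diameter.
Centre = midpoint of AB = (2, 0.5), r² = 97/4 = 24.25.
Diameter = 2r = 2√(24.25) ≈ 9.85.

9.85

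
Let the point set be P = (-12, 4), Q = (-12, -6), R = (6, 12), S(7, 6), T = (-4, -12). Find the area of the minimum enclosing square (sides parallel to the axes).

576

The bounding box has width 19 and height 24.
An axis-aligned square enclosing the set must have side ≥ max(width, height).
So the minimum side is max(19, 24) = 24.
Area = 24² = 576.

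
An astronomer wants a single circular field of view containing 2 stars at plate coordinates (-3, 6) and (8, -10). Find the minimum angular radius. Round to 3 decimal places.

9.708

The smallest circle enclosing two points has them as diameter endpoints.
Centre = midpoint = (2.5, -2); r² = |(-3, 6)−(8, -10)|²/4 = 377/4 = 94.25.
r = √(94.25) ≈ 9.708.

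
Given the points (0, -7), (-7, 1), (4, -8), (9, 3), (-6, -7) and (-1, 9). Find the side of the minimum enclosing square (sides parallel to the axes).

The bounding box has width 16 and height 17.
An axis-aligned square enclosing the set must have side ≥ max(width, height).
So the minimum side is max(16, 17) = 17.

17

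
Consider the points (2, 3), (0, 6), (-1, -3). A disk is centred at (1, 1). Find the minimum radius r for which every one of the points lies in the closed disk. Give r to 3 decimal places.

The required radius is the distance from (1, 1) to the farthest point.
Squared distances: 5, 26, 20.
Maximum is 26, attained at (0, 6).
r = √26 ≈ 5.099.

5.099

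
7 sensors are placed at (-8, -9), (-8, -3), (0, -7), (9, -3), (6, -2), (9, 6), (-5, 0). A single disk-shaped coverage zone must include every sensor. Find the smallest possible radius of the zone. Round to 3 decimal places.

11.336

The farthest pair is (-8, -9)–(9, 6) with squared distance 514. The circle on this segment as diameter has centre (0.5, -1.5) and r² = 514/4 = 128.5.
Check (-8, -3): distance² to centre = 74.5 ≤ 128.5, so it lies inside.
All remaining points lie in this disk, and no smaller disk contains both endpoints, so this is the minimum enclosing circle.
r = √(128.5) ≈ 11.336.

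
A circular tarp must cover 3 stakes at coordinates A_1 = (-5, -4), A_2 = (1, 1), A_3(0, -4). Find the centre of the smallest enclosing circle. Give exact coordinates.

Side lengths²: A_1A_2² = 61, A_1A_3² = 25, A_2A_3² = 26.
Since A_1A_2² = 61 ≥ 26 + 25 = 51, the angle opposite A_1A_2 is not acute, so the smallest enclosing circle has A_1A_2 as diameter.
Centre = midpoint of A_1A_2 = (-2, -1.5), r² = 61/4 = 15.25.
Centre = (-2, -1.5).

(-2, -1.5)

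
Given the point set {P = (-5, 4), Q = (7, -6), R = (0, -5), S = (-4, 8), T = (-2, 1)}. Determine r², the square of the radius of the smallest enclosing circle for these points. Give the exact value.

The minimum enclosing circle of a finite set is fixed by two of the points (as a diameter) or three (as a circumcircle).
The farthest pair is Q–S with squared distance 317. The circle on this segment as diameter has centre (1.5, 1) and r² = 317/4 = 79.25.
Check P: distance² to centre = 51.25 ≤ 79.25, so it lies inside.
All remaining points lie in this disk, and no smaller disk contains both endpoints, so this is the minimum enclosing circle.

79.25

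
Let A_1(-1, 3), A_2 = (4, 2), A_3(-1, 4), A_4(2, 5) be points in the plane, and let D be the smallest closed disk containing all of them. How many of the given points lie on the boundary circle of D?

2

A smallest enclosing disk is always determined by at most three of the input points on its boundary.
The farthest pair is A_2–A_3 with squared distance 29. The circle on this segment as diameter has centre (1.5, 3) and r² = 29/4 = 7.25.
Check A_1: distance² to centre = 6.25 ≤ 7.25, so it lies inside.
All remaining points lie in this disk, and no smaller disk contains both endpoints, so this is the minimum enclosing circle.
The points at distance exactly r from the centre are A_2, A_3 — 2 points.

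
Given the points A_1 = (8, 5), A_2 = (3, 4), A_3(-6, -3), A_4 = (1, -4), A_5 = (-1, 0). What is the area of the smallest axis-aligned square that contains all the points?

The bounding box has width 14 and height 9.
An axis-aligned square enclosing the set must have side ≥ max(width, height).
So the minimum side is max(14, 9) = 14.
Area = 14² = 196.

196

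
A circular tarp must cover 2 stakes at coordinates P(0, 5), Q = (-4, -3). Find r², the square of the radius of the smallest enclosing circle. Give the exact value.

The smallest circle enclosing two points has them as diameter endpoints.
Centre = midpoint = (-2, 1); r² = |PQ|²/4 = 80/4 = 20.

20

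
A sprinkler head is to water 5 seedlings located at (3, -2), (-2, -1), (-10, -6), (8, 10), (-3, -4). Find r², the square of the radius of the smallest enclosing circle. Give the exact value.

The minimum enclosing circle of a finite set is fixed by two of the points (as a diameter) or three (as a circumcircle).
The farthest pair is (-10, -6)–(8, 10) with squared distance 580. The circle on this segment as diameter has centre (-1, 2) and r² = 580/4 = 145.
Check (3, -2): distance² to centre = 32 ≤ 145, so it lies inside.
All remaining points lie in this disk, and no smaller disk contains both endpoints, so this is the minimum enclosing circle.

145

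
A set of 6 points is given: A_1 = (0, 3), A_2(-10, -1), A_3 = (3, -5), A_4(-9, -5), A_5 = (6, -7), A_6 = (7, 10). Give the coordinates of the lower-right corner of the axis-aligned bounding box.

(7, -7)

x-range [-10, 7], y-range [-7, 10].
The lower-right corner is (7, -7).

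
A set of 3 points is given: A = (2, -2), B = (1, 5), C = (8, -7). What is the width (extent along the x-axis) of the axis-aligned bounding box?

7

max x = 8, min x = 1, so width = 7.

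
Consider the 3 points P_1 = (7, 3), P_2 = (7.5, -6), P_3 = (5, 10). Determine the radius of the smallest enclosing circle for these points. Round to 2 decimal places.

Side lengths²: P_1P_2² = 81.25, P_1P_3² = 53, P_2P_3² = 262.25.
Since P_2P_3² = 262.25 ≥ 81.25 + 53 = 134.25, the angle opposite P_2P_3 is not acute, so the smallest enclosing circle has P_2P_3 as diameter.
Centre = midpoint of P_2P_3 = (6.25, 2), r² = 262.25/4 = 65.5625.
r = √(65.5625) ≈ 8.10.

8.10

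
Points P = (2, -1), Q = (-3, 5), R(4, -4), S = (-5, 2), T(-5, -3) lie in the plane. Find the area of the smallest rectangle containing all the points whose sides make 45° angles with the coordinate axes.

80

In coordinates u = x + y, v = x − y the rectangle is axis-aligned; the map (x,y)→(u,v) scales areas by 2.
u-values: 1, 2, 0, -3, -8; range = 2 − (-8) = 10.
v-values: 3, -8, 8, -7, -2; range = 8 − (-8) = 16.
Area = (10 × 16) / 2 = 80.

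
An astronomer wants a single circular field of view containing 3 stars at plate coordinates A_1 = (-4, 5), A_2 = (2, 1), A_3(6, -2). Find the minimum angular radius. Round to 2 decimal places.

6.10

Side lengths²: A_1A_2² = 52, A_1A_3² = 149, A_2A_3² = 25.
Since A_1A_3² = 149 ≥ 52 + 25 = 77, the angle opposite A_1A_3 is not acute, so the smallest enclosing circle has A_1A_3 as diameter.
Centre = midpoint of A_1A_3 = (1, 1.5), r² = 149/4 = 37.25.
r = √(37.25) ≈ 6.10.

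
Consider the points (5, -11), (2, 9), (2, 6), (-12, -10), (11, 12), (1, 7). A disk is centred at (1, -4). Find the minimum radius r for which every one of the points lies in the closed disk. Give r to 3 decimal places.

The required radius is the distance from (1, -4) to the farthest point.
Squared distances: 65, 170, 101, 205, 356, 121.
Maximum is 356, attained at (11, 12).
r = √356 ≈ 18.868.

18.868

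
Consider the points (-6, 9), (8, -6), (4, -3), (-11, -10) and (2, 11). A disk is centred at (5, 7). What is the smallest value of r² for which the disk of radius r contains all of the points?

545

The required radius is the distance from (5, 7) to the farthest point.
Squared distances: 125, 178, 101, 545, 25.
Maximum is 545, attained at (-11, -10).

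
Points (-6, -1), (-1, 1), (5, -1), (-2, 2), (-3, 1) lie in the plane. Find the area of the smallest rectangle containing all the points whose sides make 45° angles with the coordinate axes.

60.5

In coordinates u = x + y, v = x − y the rectangle is axis-aligned; the map (x,y)→(u,v) scales areas by 2.
u-values: -7, 0, 4, 0, -2; range = 4 − (-7) = 11.
v-values: -5, -2, 6, -4, -4; range = 6 − (-5) = 11.
Area = (11 × 11) / 2 = 60.5.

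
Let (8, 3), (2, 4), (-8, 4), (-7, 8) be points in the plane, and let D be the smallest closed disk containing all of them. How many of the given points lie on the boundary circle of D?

The minimum enclosing circle of a finite set is fixed by two of the points (as a diameter) or three (as a circumcircle).
The minimum enclosing circle is determined by three boundary points: (8, 3), (-8, 4), (-7, 8).
Their circumcentre is (1/26, 107/26) with r² = 21845/338.
The farthest remaining point (2, 4) is at distance² 1305/338 ≤ 21845/338.
The points at distance exactly r from the centre are (8, 3), (-8, 4), (-7, 8) — 3 points.

3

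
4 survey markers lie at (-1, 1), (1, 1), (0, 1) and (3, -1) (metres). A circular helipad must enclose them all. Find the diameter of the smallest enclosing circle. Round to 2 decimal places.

4.47

The minimum enclosing circle of a finite set is fixed by two of the points (as a diameter) or three (as a circumcircle).
The farthest pair is (-1, 1)–(3, -1) with squared distance 20. The circle on this segment as diameter has centre (1, 0) and r² = 20/4 = 5.
Check (1, 1): distance² to centre = 1 ≤ 5, so it lies inside.
All remaining points lie in this disk, and no smaller disk contains both endpoints, so this is the minimum enclosing circle.
Diameter = 2r = 2√5 ≈ 4.47.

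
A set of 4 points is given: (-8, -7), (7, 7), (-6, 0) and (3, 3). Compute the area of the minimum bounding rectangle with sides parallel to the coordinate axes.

x ranges over [-8, 7], width 15.
y ranges over [-7, 7], height 14.
Area = 15 × 14 = 210.

210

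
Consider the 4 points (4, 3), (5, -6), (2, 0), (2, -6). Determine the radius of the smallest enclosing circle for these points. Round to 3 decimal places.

4.638

By Welzl's lemma the MEC is supported by two points (diametrically opposite) or three points (on a circumcircle).
The minimum enclosing circle is determined by three boundary points: (4, 3), (5, -6), (2, -6).
Their circumcentre is (3.5, -29/18) with r² = 3485/162.
The farthest remaining point (2, 0) is at distance² 785/162 ≤ 3485/162.
r = √(3485/162) ≈ 4.638.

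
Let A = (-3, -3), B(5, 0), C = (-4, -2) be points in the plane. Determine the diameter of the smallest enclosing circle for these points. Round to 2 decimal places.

Side lengths²: AB² = 73, AC² = 2, BC² = 85.
Since BC² = 85 ≥ 73 + 2 = 75, the angle opposite BC is not acute, so the smallest enclosing circle has BC as diameter.
Centre = midpoint of BC = (0.5, -1), r² = 85/4 = 21.25.
Diameter = 2r = 2√(21.25) ≈ 9.22.

9.22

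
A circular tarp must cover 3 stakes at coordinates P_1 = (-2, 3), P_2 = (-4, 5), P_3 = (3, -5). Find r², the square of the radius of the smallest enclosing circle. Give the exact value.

37.25

Side lengths²: P_1P_2² = 8, P_1P_3² = 89, P_2P_3² = 149.
Since P_2P_3² = 149 ≥ 89 + 8 = 97, the angle opposite P_2P_3 is not acute, so the smallest enclosing circle has P_2P_3 as diameter.
Centre = midpoint of P_2P_3 = (-0.5, 0), r² = 149/4 = 37.25.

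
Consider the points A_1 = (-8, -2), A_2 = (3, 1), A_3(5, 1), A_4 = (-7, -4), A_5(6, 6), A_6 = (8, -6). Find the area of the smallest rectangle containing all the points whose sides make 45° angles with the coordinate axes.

230

In coordinates u = x + y, v = x − y the rectangle is axis-aligned; the map (x,y)→(u,v) scales areas by 2.
u-values: -10, 4, 6, -11, 12, 2; range = 12 − (-11) = 23.
v-values: -6, 2, 4, -3, 0, 14; range = 14 − (-6) = 20.
Area = (23 × 20) / 2 = 230.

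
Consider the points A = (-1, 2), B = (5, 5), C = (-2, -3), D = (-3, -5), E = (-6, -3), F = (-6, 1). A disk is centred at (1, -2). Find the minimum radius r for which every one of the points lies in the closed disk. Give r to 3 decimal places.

The required radius is the distance from (1, -2) to the farthest point.
Squared distances: 20, 65, 10, 25, 50, 58.
Maximum is 65, attained at B.
r = √65 ≈ 8.062.

8.062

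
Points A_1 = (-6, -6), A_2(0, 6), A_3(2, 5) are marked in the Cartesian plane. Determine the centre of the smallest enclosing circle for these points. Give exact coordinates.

Side lengths²: A_1A_2² = 180, A_1A_3² = 185, A_2A_3² = 5.
Since A_1A_3² = 185 ≥ 180 + 5 = 185, the angle opposite A_1A_3 is not acute, so the smallest enclosing circle has A_1A_3 as diameter.
Centre = midpoint of A_1A_3 = (-2, -0.5), r² = 185/4 = 46.25.
Centre = (-2, -0.5).

(-2, -0.5)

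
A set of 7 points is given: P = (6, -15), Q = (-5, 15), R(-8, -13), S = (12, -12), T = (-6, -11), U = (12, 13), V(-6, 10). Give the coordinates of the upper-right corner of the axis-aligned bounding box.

(12, 15)

x-range [-8, 12], y-range [-15, 15].
The upper-right corner is (12, 15).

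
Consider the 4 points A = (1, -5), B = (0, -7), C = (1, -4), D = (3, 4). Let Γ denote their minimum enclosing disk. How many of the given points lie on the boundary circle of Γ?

2

By Welzl's lemma the MEC is supported by two points (diametrically opposite) or three points (on a circumcircle).
The farthest pair is B–D with squared distance 130. The circle on this segment as diameter has centre (1.5, -1.5) and r² = 130/4 = 32.5.
Check A: distance² to centre = 12.5 ≤ 32.5, so it lies inside.
All remaining points lie in this disk, and no smaller disk contains both endpoints, so this is the minimum enclosing circle.
The points at distance exactly r from the centre are B, D — 2 points.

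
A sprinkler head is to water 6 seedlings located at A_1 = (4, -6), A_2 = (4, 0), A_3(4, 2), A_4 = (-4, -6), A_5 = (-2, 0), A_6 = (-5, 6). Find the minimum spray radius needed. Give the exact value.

A smallest enclosing disk is always determined by at most three of the input points on its boundary.
The farthest pair is A_1–A_6 with squared distance 225. The circle on this segment as diameter has centre (-0.5, 0) and r² = 225/4 = 56.25.
Check A_2: distance² to centre = 20.25 ≤ 56.25, so it lies inside.
All remaining points lie in this disk, and no smaller disk contains both endpoints, so this is the minimum enclosing circle.
r = √(56.25) = 7.5.

7.5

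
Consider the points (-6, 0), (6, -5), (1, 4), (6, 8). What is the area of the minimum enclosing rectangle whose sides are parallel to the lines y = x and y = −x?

170

In coordinates u = x + y, v = x − y the rectangle is axis-aligned; the map (x,y)→(u,v) scales areas by 2.
u-values: -6, 1, 5, 14; range = 14 − (-6) = 20.
v-values: -6, 11, -3, -2; range = 11 − (-6) = 17.
Area = (20 × 17) / 2 = 170.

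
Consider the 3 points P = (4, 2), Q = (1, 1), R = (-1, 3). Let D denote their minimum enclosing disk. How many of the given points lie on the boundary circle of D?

Side lengths²: PQ² = 10, PR² = 26, QR² = 8.
Since PR² = 26 ≥ 10 + 8 = 18, the angle opposite PR is not acute, so the smallest enclosing circle has PR as diameter.
Centre = midpoint of PR = (1.5, 2.5), r² = 26/4 = 6.5.
The points at distance exactly r from the centre are P, R — 2 points.

2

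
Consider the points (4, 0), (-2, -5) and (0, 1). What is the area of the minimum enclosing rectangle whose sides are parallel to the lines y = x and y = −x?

In coordinates u = x + y, v = x − y the rectangle is axis-aligned; the map (x,y)→(u,v) scales areas by 2.
u-values: 4, -7, 1; range = 4 − (-7) = 11.
v-values: 4, 3, -1; range = 4 − (-1) = 5.
Area = (11 × 5) / 2 = 27.5.

27.5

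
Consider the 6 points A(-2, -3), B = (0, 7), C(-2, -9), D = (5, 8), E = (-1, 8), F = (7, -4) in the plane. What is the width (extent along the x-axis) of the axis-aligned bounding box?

max x = 7, min x = -2, so width = 9.

9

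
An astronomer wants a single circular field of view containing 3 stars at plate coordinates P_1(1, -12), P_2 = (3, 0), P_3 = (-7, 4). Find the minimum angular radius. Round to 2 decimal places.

8.94

Side lengths²: P_1P_2² = 148, P_1P_3² = 320, P_2P_3² = 116.
Since P_1P_3² = 320 ≥ 148 + 116 = 264, the angle opposite P_1P_3 is not acute, so the smallest enclosing circle has P_1P_3 as diameter.
Centre = midpoint of P_1P_3 = (-3, -4), r² = 320/4 = 80.
r = √80 ≈ 8.94.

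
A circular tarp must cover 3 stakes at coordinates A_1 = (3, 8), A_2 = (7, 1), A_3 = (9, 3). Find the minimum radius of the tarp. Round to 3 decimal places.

4.048

Side lengths²: A_1A_2² = 65, A_1A_3² = 61, A_2A_3² = 8.
Since A_1A_2² = 65 < 61 + 8 = 69, the triangle is acute, so the smallest enclosing circle is the circumcircle.
Circumcentre = (117/22, 103/22), r² = 3965/242.
r = √(3965/242) ≈ 4.048.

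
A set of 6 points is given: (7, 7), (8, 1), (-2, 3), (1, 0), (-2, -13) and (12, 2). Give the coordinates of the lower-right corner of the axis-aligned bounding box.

(12, -13)

x-range [-2, 12], y-range [-13, 7].
The lower-right corner is (12, -13).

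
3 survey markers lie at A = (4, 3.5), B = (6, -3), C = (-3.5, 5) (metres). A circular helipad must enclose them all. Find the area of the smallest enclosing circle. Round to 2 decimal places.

Side lengths²: AB² = 46.25, AC² = 58.5, BC² = 154.25.
Since BC² = 154.25 ≥ 58.5 + 46.25 = 104.75, the angle opposite BC is not acute, so the smallest enclosing circle has BC as diameter.
Centre = midpoint of BC = (1.25, 1), r² = 154.25/4 = 38.5625.
Area = π·r² = π·38.5625 ≈ 121.15.

121.15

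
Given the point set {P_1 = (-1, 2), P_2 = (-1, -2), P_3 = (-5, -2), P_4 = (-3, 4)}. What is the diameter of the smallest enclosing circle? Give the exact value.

The minimum enclosing circle of a finite set is fixed by two of the points (as a diameter) or three (as a circumcircle).
The minimum enclosing circle is determined by three boundary points: P_2, P_3, P_4.
Their circumcentre is (-3, 2/3) with r² = 100/9.
The farthest remaining point P_1 is at distance² 52/9 ≤ 100/9.
Diameter = 2r = 2√(100/9) = 20/3.

20/3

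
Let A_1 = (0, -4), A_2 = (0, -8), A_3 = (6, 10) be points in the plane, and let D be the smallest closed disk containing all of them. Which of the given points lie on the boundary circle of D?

A_2, A_3

Side lengths²: A_1A_2² = 16, A_1A_3² = 232, A_2A_3² = 360.
Since A_2A_3² = 360 ≥ 232 + 16 = 248, the angle opposite A_2A_3 is not acute, so the smallest enclosing circle has A_2A_3 as diameter.
Centre = midpoint of A_2A_3 = (3, 1), r² = 360/4 = 90.
The points at distance exactly r from the centre are A_2, A_3 — 2 points.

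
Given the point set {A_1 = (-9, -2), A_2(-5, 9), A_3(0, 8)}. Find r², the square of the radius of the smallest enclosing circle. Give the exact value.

45.25

Side lengths²: A_1A_2² = 137, A_1A_3² = 181, A_2A_3² = 26.
Since A_1A_3² = 181 ≥ 137 + 26 = 163, the angle opposite A_1A_3 is not acute, so the smallest enclosing circle has A_1A_3 as diameter.
Centre = midpoint of A_1A_3 = (-4.5, 3), r² = 181/4 = 45.25.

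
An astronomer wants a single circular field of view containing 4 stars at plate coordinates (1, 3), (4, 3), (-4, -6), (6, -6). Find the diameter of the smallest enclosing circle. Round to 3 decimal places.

12.335

A smallest enclosing disk is always determined by at most three of the input points on its boundary.
The minimum enclosing circle is determined by three boundary points: (4, 3), (-4, -6), (6, -6).
Their circumcentre is (1, -43/18) with r² = 12325/324.
The farthest remaining point (1, 3) is at distance² 9409/324 ≤ 12325/324.
Diameter = 2r = 2√(12325/324) ≈ 12.335.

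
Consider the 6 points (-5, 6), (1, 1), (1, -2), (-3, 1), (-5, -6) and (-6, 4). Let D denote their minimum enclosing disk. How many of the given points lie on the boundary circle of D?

The minimum enclosing circle of a finite set is fixed by two of the points (as a diameter) or three (as a circumcircle).
The minimum enclosing circle is determined by three boundary points: (-5, 6), (1, -2), (-5, -6).
Their circumcentre is (-14/3, 0) with r² = 325/9.
The farthest remaining point (1, 1) is at distance² 298/9 ≤ 325/9.
The points at distance exactly r from the centre are (-5, 6), (1, -2), (-5, -6) — 3 points.

3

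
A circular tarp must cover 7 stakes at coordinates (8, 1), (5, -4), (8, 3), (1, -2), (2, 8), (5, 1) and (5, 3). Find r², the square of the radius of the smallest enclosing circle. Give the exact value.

38.25

By Welzl's lemma the MEC is supported by two points (diametrically opposite) or three points (on a circumcircle).
The farthest pair is (5, -4)–(2, 8) with squared distance 153. The circle on this segment as diameter has centre (3.5, 2) and r² = 153/4 = 38.25.
Check (8, 1): distance² to centre = 21.25 ≤ 38.25, so it lies inside.
All remaining points lie in this disk, and no smaller disk contains both endpoints, so this is the minimum enclosing circle.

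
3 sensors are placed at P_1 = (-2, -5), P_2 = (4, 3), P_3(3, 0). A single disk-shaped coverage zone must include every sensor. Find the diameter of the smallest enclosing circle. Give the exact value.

Side lengths²: P_1P_2² = 100, P_1P_3² = 50, P_2P_3² = 10.
Since P_1P_2² = 100 ≥ 50 + 10 = 60, the angle opposite P_1P_2 is not acute, so the smallest enclosing circle has P_1P_2 as diameter.
Centre = midpoint of P_1P_2 = (1, -1), r² = 100/4 = 25.
Diameter = 2r = 2√25 = 10.

10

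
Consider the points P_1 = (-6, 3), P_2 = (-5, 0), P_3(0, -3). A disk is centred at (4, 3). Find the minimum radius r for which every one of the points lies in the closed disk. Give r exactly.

The required radius is the distance from (4, 3) to the farthest point.
Squared distances: 100, 90, 52.
Maximum is 100, attained at P_1.
r = √100 = 10.

10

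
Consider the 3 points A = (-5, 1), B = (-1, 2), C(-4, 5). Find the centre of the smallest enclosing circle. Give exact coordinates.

(-3.3, 2.7)

Side lengths²: AB² = 17, AC² = 17, BC² = 18.
Since BC² = 18 < 17 + 17 = 34, the triangle is acute, so the smallest enclosing circle is the circumcircle.
Circumcentre = (-3.3, 2.7), r² = 5.78.
Centre = (-3.3, 2.7).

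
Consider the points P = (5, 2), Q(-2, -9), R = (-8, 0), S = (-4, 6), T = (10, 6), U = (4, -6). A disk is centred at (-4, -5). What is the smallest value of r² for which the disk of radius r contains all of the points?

The required radius is the distance from (-4, -5) to the farthest point.
Squared distances: 130, 20, 41, 121, 317, 65.
Maximum is 317, attained at T.

317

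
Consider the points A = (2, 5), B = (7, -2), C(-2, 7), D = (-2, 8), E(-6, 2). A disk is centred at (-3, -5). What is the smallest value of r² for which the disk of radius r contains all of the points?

The required radius is the distance from (-3, -5) to the farthest point.
Squared distances: 125, 109, 145, 170, 58.
Maximum is 170, attained at D.

170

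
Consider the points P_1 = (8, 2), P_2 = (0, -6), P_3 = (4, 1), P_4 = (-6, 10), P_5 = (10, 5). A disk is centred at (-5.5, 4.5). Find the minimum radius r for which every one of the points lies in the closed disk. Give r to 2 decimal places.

The required radius is the distance from (-5.5, 4.5) to the farthest point.
Squared distances: 188.5, 140.5, 102.5, 30.5, 240.5.
Maximum is 240.5, attained at P_5.
r = √(240.5) ≈ 15.51.

15.51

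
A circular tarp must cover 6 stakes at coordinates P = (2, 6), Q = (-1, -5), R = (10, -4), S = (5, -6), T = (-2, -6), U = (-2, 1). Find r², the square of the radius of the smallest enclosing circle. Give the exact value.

The minimum enclosing circle is determined by three boundary points: P, R, T.
Their circumcentre is (57/17, -19/17) with r² = 15170/289.
The farthest remaining point Q is at distance² 9832/289 ≤ 15170/289.

15170/289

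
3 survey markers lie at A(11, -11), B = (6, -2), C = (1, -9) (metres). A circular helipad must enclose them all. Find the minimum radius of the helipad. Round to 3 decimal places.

Side lengths²: AB² = 106, AC² = 104, BC² = 74.
Since AB² = 106 < 104 + 74 = 178, the triangle is acute, so the smallest enclosing circle is the circumcircle.
Circumcentre = (6.475, -7.625), r² = 31.86625.
r = √(31.86625) ≈ 5.645.

5.645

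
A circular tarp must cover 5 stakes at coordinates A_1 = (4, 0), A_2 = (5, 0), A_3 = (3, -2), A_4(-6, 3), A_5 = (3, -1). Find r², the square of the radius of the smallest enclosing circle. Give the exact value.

A smallest enclosing disk is always determined by at most three of the input points on its boundary.
The farthest pair is A_2–A_4 with squared distance 130. The circle on this segment as diameter has centre (-0.5, 1.5) and r² = 130/4 = 32.5.
Check A_1: distance² to centre = 22.5 ≤ 32.5, so it lies inside.
All remaining points lie in this disk, and no smaller disk contains both endpoints, so this is the minimum enclosing circle.

32.5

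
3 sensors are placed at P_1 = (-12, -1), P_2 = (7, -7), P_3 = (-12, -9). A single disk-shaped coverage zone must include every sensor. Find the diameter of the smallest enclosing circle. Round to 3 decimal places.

20.035

Side lengths²: P_1P_2² = 397, P_1P_3² = 64, P_2P_3² = 365.
Since P_1P_2² = 397 < 365 + 64 = 429, the triangle is acute, so the smallest enclosing circle is the circumcircle.
Circumcentre = (-107/38, -5), r² = 144905/1444.
Diameter = 2r = 2√(144905/1444) ≈ 20.035.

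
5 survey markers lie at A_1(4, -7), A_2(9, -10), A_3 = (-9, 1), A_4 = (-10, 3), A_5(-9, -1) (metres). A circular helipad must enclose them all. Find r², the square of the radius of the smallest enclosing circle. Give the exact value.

132.5

A smallest enclosing disk is always determined by at most three of the input points on its boundary.
The farthest pair is A_2–A_4 with squared distance 530. The circle on this segment as diameter has centre (-0.5, -3.5) and r² = 530/4 = 132.5.
Check A_1: distance² to centre = 32.5 ≤ 132.5, so it lies inside.
All remaining points lie in this disk, and no smaller disk contains both endpoints, so this is the minimum enclosing circle.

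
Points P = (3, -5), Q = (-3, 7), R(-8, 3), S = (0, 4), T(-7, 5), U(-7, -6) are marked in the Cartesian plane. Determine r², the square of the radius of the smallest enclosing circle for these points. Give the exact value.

93425/1764

The minimum enclosing circle is determined by three boundary points: P, Q, U.
Their circumcentre is (-53/21, -11/42) with r² = 93425/1764.
The farthest remaining point T is at distance² 84185/1764 ≤ 93425/1764.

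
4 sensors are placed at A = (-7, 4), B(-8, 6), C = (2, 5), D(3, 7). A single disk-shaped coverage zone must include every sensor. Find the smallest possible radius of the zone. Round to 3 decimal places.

A smallest enclosing disk is always determined by at most three of the input points on its boundary.
The farthest pair is B–D with squared distance 122. The circle on this segment as diameter has centre (-2.5, 6.5) and r² = 122/4 = 30.5.
Check A: distance² to centre = 26.5 ≤ 30.5, so it lies inside.
All remaining points lie in this disk, and no smaller disk contains both endpoints, so this is the minimum enclosing circle.
r = √(30.5) ≈ 5.523.

5.523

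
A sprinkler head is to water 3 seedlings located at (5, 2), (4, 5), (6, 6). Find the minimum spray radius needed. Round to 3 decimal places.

Call the three points A, B, C in the order given.
Side lengths²: AB² = 10, AC² = 17, BC² = 5.
Since AC² = 17 ≥ 10 + 5 = 15, the angle opposite AC is not acute, so the smallest enclosing circle has AC as diameter.
Centre = midpoint of AC = (5.5, 4), r² = 17/4 = 4.25.
r = √(4.25) ≈ 2.062.

2.062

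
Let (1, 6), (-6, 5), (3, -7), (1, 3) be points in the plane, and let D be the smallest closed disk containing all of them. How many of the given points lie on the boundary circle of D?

The farthest pair is (-6, 5)–(3, -7) with squared distance 225. The circle on this segment as diameter has centre (-1.5, -1) and r² = 225/4 = 56.25.
Check (1, 6): distance² to centre = 55.25 ≤ 56.25, so it lies inside.
All remaining points lie in this disk, and no smaller disk contains both endpoints, so this is the minimum enclosing circle.
The points at distance exactly r from the centre are (-6, 5), (3, -7) — 2 points.

2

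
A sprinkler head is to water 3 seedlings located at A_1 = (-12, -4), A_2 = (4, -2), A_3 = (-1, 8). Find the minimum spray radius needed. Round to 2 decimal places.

8.63

Side lengths²: A_1A_2² = 260, A_1A_3² = 265, A_2A_3² = 125.
Since A_1A_3² = 265 < 260 + 125 = 385, the triangle is acute, so the smallest enclosing circle is the circumcircle.
Circumcentre = (-149/34, 1/17), r² = 86125/1156.
r = √(86125/1156) ≈ 8.63.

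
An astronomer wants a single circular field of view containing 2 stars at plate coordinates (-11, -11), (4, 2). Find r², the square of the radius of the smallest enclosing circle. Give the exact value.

98.5

The smallest circle enclosing two points has them as diameter endpoints.
Centre = midpoint = (-3.5, -4.5); r² = |(-11, -11)−(4, 2)|²/4 = 394/4 = 98.5.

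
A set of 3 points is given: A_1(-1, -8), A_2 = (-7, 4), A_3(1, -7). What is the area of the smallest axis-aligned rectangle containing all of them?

x ranges over [-7, 1], width 8.
y ranges over [-8, 4], height 12.
Area = 8 × 12 = 96.

96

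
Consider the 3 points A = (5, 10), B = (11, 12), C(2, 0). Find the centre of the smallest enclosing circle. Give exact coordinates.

(6.5, 6)

Side lengths²: AB² = 40, AC² = 109, BC² = 225.
Since BC² = 225 ≥ 109 + 40 = 149, the angle opposite BC is not acute, so the smallest enclosing circle has BC as diameter.
Centre = midpoint of BC = (6.5, 6), r² = 225/4 = 56.25.
Centre = (6.5, 6).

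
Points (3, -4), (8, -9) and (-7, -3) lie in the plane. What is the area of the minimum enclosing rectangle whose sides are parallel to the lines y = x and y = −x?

94.5

In coordinates u = x + y, v = x − y the rectangle is axis-aligned; the map (x,y)→(u,v) scales areas by 2.
u-values: -1, -1, -10; range = -1 − (-10) = 9.
v-values: 7, 17, -4; range = 17 − (-4) = 21.
Area = (9 × 21) / 2 = 94.5.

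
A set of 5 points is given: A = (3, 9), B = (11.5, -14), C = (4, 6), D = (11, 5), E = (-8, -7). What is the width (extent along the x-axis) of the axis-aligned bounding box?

19.5

max x = 11.5, min x = -8, so width = 19.5.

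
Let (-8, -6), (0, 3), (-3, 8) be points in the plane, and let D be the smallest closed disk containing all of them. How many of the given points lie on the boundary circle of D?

2

Call the three points A, B, C in the order given.
Side lengths²: AB² = 145, AC² = 221, BC² = 34.
Since AC² = 221 ≥ 145 + 34 = 179, the angle opposite AC is not acute, so the smallest enclosing circle has AC as diameter.
Centre = midpoint of AC = (-5.5, 1), r² = 221/4 = 55.25.
The points at distance exactly r from the centre are (-8, -6), (-3, 8) — 2 points.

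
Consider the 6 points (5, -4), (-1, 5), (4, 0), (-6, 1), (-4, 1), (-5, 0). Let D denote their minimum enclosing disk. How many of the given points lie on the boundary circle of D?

The minimum enclosing circle of a finite set is fixed by two of the points (as a diameter) or three (as a circumcircle).
The minimum enclosing circle is determined by three boundary points: (5, -4), (-1, 5), (-6, 1).
Their circumcentre is (-13/46, -47/46) with r² = 38909/1058.
The farthest remaining point (-5, 0) is at distance² 24649/1058 ≤ 38909/1058.
The points at distance exactly r from the centre are (5, -4), (-1, 5), (-6, 1) — 3 points.

3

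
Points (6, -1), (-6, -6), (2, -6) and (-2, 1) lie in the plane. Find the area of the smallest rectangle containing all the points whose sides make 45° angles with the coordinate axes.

In coordinates u = x + y, v = x − y the rectangle is axis-aligned; the map (x,y)→(u,v) scales areas by 2.
u-values: 5, -12, -4, -1; range = 5 − (-12) = 17.
v-values: 7, 0, 8, -3; range = 8 − (-3) = 11.
Area = (17 × 11) / 2 = 93.5.

93.5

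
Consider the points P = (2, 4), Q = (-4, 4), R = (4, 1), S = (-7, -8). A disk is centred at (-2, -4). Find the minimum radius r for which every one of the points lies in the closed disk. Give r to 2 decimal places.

The required radius is the distance from (-2, -4) to the farthest point.
Squared distances: 80, 68, 61, 41.
Maximum is 80, attained at P.
r = √80 ≈ 8.94.

8.94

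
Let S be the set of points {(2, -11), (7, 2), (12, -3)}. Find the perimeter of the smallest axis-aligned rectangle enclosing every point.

Width = max x − min x = 12 − 2 = 10.
Height = max y − min y = 2 − (-11) = 13.
Perimeter = 2(10 + 13) = 46.

46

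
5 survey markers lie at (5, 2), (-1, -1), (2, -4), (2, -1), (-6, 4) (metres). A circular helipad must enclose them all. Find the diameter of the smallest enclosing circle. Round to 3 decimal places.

11.785

By Welzl's lemma the MEC is supported by two points (diametrically opposite) or three points (on a circumcircle).
The minimum enclosing circle is determined by three boundary points: (5, 2), (2, -4), (-6, 4).
Their circumcentre is (-5/6, 7/6) with r² = 625/18.
The farthest remaining point (2, -1) is at distance² 229/18 ≤ 625/18.
Diameter = 2r = 2√(625/18) ≈ 11.785.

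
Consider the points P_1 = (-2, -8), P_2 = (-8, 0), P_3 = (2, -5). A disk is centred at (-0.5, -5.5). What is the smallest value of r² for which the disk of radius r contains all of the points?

The required radius is the distance from (-0.5, -5.5) to the farthest point.
Squared distances: 8.5, 86.5, 6.5.
Maximum is 86.5, attained at P_2.

86.5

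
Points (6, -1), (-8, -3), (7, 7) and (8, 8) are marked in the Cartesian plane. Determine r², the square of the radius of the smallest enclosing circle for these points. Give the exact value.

94.25

By Welzl's lemma the MEC is supported by two points (diametrically opposite) or three points (on a circumcircle).
The farthest pair is (-8, -3)–(8, 8) with squared distance 377. The circle on this segment as diameter has centre (0, 2.5) and r² = 377/4 = 94.25.
Check (6, -1): distance² to centre = 48.25 ≤ 94.25, so it lies inside.
All remaining points lie in this disk, and no smaller disk contains both endpoints, so this is the minimum enclosing circle.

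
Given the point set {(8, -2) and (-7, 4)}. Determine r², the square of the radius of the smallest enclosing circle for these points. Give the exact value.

The smallest circle enclosing two points has them as diameter endpoints.
Centre = midpoint = (0.5, 1); r² = |(8, -2)−(-7, 4)|²/4 = 261/4 = 65.25.

65.25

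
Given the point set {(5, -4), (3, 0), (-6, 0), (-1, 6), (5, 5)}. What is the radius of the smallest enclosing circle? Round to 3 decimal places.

6.429

The minimum enclosing circle of a finite set is fixed by two of the points (as a diameter) or three (as a circumcircle).
The minimum enclosing circle is determined by three boundary points: (5, -4), (-6, 0), (5, 5).
Their circumcentre is (9/22, 0.5) with r² = 10001/242.
The farthest remaining point (-1, 6) is at distance² 7801/242 ≤ 10001/242.
r = √(10001/242) ≈ 6.429.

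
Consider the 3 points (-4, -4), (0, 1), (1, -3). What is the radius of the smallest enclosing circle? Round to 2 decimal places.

Call the three points A, B, C in the order given.
Side lengths²: AB² = 41, AC² = 26, BC² = 17.
Since AB² = 41 < 26 + 17 = 43, the triangle is acute, so the smallest enclosing circle is the circumcircle.
Circumcentre = (-79/42, -67/42), r² = 9061/882.
r = √(9061/882) ≈ 3.21.

3.21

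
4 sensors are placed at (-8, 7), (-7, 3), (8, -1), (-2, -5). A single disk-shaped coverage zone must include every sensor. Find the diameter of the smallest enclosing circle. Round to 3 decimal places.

17.889

A smallest enclosing disk is always determined by at most three of the input points on its boundary.
The farthest pair is (-8, 7)–(8, -1) with squared distance 320. The circle on this segment as diameter has centre (0, 3) and r² = 320/4 = 80.
Check (-7, 3): distance² to centre = 49 ≤ 80, so it lies inside.
All remaining points lie in this disk, and no smaller disk contains both endpoints, so this is the minimum enclosing circle.
Diameter = 2r = 2√80 ≈ 17.889.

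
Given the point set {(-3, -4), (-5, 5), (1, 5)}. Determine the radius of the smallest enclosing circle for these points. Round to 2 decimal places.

5.04

Call the three points A, B, C in the order given.
Side lengths²: AB² = 85, AC² = 97, BC² = 36.
Since AC² = 97 < 85 + 36 = 121, the triangle is acute, so the smallest enclosing circle is the circumcircle.
Circumcentre = (-2, 17/18), r² = 8245/324.
r = √(8245/324) ≈ 5.04.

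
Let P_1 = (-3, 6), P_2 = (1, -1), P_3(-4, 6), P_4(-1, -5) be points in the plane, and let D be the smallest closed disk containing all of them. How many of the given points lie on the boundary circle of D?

2

The farthest pair is P_3–P_4 with squared distance 130. The circle on this segment as diameter has centre (-2.5, 0.5) and r² = 130/4 = 32.5.
Check P_1: distance² to centre = 30.5 ≤ 32.5, so it lies inside.
All remaining points lie in this disk, and no smaller disk contains both endpoints, so this is the minimum enclosing circle.
The points at distance exactly r from the centre are P_3, P_4 — 2 points.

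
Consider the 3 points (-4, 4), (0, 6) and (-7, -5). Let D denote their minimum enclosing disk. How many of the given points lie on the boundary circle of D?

Call the three points A, B, C in the order given.
Side lengths²: AB² = 20, AC² = 90, BC² = 170.
Since BC² = 170 ≥ 90 + 20 = 110, the angle opposite BC is not acute, so the smallest enclosing circle has BC as diameter.
Centre = midpoint of BC = (-3.5, 0.5), r² = 170/4 = 42.5.
The points at distance exactly r from the centre are (0, 6), (-7, -5) — 2 points.

2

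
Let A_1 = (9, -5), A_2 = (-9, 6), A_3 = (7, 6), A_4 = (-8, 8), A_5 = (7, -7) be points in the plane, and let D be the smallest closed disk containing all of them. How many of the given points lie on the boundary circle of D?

3

By Welzl's lemma the MEC is supported by two points (diametrically opposite) or three points (on a circumcircle).
The farthest pair is A_1–A_4 with squared distance 458. The circle on this segment as diameter has centre (0.5, 1.5) and r² = 458/4 = 114.5.
Check A_2: distance² to centre = 110.5 ≤ 114.5, so it lies inside.
All remaining points lie in this disk, and no smaller disk contains both endpoints, so this is the minimum enclosing circle.
The points at distance exactly r from the centre are A_1, A_4, A_5 — 3 points.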